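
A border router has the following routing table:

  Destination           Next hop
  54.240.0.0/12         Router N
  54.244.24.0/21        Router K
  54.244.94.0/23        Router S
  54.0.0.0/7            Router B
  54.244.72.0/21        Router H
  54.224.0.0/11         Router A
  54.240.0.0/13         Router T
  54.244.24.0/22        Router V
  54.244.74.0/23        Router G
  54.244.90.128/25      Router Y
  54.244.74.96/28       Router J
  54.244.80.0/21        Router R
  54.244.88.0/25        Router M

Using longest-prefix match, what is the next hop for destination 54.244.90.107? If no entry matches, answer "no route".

Routes whose prefix contains 54.244.90.107:
  54.0.0.0/7 (54.0.0.0 - 55.255.255.255) -> Router B
  54.224.0.0/11 (54.224.0.0 - 54.255.255.255) -> Router A
  54.240.0.0/12 (54.240.0.0 - 54.255.255.255) -> Router N
  54.240.0.0/13 (54.240.0.0 - 54.247.255.255) -> Router T
More-specific entries that do NOT match:
  54.244.74.96/28 (54.244.74.96 - 54.244.74.111) does not contain 54.244.90.107
  54.244.90.128/25 (54.244.90.128 - 54.244.90.255) does not contain 54.244.90.107
  54.244.88.0/25 (54.244.88.0 - 54.244.88.127) does not contain 54.244.90.107
  54.244.94.0/23 (54.244.94.0 - 54.244.95.255) does not contain 54.244.90.107
  54.244.74.0/23 (54.244.74.0 - 54.244.75.255) does not contain 54.244.90.107
  54.244.24.0/22 (54.244.24.0 - 54.244.27.255) does not contain 54.244.90.107
  54.244.24.0/21 (54.244.24.0 - 54.244.31.255) does not contain 54.244.90.107
  54.244.72.0/21 (54.244.72.0 - 54.244.79.255) does not contain 54.244.90.107
  54.244.80.0/21 (54.244.80.0 - 54.244.87.255) does not contain 54.244.90.107
Longest matching prefix is /13 -> next hop Router T.

Router T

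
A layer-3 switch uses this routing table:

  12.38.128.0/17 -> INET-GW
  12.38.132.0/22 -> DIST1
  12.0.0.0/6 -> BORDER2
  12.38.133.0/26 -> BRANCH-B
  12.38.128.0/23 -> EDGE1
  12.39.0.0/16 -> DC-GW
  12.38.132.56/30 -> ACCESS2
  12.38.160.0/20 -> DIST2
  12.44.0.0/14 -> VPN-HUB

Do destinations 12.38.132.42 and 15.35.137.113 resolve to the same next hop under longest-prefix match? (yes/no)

no

12.38.132.42: longest match 12.38.132.0/22 -> DIST1
15.35.137.113: longest match 12.0.0.0/6 -> BORDER2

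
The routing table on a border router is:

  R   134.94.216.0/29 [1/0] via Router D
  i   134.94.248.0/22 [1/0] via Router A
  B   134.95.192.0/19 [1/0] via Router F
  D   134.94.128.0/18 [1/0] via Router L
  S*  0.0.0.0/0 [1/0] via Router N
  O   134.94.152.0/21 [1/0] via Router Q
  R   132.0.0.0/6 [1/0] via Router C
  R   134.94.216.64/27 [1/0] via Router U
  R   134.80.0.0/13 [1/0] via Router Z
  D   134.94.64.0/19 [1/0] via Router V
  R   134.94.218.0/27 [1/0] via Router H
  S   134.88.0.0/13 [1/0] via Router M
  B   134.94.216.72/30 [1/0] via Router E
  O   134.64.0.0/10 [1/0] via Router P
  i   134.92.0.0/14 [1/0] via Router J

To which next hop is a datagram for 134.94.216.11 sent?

Router J

Routes whose prefix contains 134.94.216.11:
  0.0.0.0/0 (default, matches everything) -> Router N
  132.0.0.0/6 (132.0.0.0 - 135.255.255.255) -> Router C
  134.64.0.0/10 (134.64.0.0 - 134.127.255.255) -> Router P
  134.88.0.0/13 (134.88.0.0 - 134.95.255.255) -> Router M
  134.92.0.0/14 (134.92.0.0 - 134.95.255.255) -> Router J
More-specific entries that do NOT match:
  134.94.216.72/30 (134.94.216.72 - 134.94.216.75) does not contain 134.94.216.11
  134.94.216.0/29 (134.94.216.0 - 134.94.216.7) does not contain 134.94.216.11
  134.94.216.64/27 (134.94.216.64 - 134.94.216.95) does not contain 134.94.216.11
  134.94.218.0/27 (134.94.218.0 - 134.94.218.31) does not contain 134.94.216.11
  134.94.248.0/22 (134.94.248.0 - 134.94.251.255) does not contain 134.94.216.11
  134.94.152.0/21 (134.94.152.0 - 134.94.159.255) does not contain 134.94.216.11
  134.95.192.0/19 (134.95.192.0 - 134.95.223.255) does not contain 134.94.216.11
  134.94.64.0/19 (134.94.64.0 - 134.94.95.255) does not contain 134.94.216.11
  134.94.128.0/18 (134.94.128.0 - 134.94.191.255) does not contain 134.94.216.11
Longest matching prefix is /14 -> next hop Router J.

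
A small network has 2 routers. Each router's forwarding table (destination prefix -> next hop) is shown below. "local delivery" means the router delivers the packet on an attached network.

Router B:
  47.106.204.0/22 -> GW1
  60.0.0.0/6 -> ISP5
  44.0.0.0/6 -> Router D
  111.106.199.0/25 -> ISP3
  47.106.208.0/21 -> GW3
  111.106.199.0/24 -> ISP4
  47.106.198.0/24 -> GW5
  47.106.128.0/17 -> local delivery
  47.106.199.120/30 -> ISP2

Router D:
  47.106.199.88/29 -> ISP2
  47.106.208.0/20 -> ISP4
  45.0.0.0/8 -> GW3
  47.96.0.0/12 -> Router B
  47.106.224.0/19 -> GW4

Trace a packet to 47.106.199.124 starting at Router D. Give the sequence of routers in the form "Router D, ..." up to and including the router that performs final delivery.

Router D, Router B

At Router D: longest match for 47.106.199.124 is 47.96.0.0/12 -> Router B
At Router B: longest match for 47.106.199.124 is 47.106.128.0/17 -> local delivery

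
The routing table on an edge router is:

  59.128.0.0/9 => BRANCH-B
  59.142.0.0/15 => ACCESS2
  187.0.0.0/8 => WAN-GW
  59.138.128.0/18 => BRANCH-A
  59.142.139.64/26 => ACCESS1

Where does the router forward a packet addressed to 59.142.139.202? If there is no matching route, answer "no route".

Routes whose prefix contains 59.142.139.202:
  59.128.0.0/9 (59.128.0.0 - 59.255.255.255) -> BRANCH-B
  59.142.0.0/15 (59.142.0.0 - 59.143.255.255) -> ACCESS2
More-specific entries that do NOT match:
  59.142.139.64/26 (59.142.139.64 - 59.142.139.127) does not contain 59.142.139.202
  59.138.128.0/18 (59.138.128.0 - 59.138.191.255) does not contain 59.142.139.202
Longest matching prefix is /15 -> next hop ACCESS2.

ACCESS2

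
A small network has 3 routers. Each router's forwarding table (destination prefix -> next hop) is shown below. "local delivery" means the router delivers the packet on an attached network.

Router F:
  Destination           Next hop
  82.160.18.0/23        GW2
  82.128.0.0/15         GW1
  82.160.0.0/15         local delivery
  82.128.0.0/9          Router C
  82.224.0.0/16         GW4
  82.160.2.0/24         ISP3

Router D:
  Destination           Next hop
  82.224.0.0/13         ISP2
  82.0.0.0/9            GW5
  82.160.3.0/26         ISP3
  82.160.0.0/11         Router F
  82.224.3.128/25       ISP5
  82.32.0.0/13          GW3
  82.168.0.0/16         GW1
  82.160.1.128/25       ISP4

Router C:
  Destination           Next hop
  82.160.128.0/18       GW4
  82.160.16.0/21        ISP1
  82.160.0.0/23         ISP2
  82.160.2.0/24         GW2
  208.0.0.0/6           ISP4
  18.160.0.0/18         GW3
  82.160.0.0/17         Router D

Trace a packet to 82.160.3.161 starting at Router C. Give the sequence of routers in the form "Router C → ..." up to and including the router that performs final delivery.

Router C → Router D → Router F

At Router C: longest match for 82.160.3.161 is 82.160.0.0/17 -> Router D
At Router D: longest match for 82.160.3.161 is 82.160.0.0/11 -> Router F
At Router F: longest match for 82.160.3.161 is 82.160.0.0/15 -> local delivery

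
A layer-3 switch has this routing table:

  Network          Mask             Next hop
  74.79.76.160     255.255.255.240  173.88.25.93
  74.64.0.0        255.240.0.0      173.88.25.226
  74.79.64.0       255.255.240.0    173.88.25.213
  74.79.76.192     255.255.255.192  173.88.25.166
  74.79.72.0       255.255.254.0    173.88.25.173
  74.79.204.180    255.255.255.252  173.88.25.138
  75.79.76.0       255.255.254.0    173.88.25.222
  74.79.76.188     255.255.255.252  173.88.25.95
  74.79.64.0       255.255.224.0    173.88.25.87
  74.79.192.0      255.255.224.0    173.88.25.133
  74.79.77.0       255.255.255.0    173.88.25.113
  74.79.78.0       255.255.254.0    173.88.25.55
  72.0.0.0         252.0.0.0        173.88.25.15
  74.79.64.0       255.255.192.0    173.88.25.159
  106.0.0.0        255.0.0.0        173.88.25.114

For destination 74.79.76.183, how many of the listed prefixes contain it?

5

Prefixes containing 74.79.76.183:
  72.0.0.0/6 (72.0.0.0 - 75.255.255.255)
  74.64.0.0/12 (74.64.0.0 - 74.79.255.255)
  74.79.64.0/18 (74.79.64.0 - 74.79.127.255)
  74.79.64.0/19 (74.79.64.0 - 74.79.95.255)
  74.79.64.0/20 (74.79.64.0 - 74.79.79.255)
Total matching entries: 5.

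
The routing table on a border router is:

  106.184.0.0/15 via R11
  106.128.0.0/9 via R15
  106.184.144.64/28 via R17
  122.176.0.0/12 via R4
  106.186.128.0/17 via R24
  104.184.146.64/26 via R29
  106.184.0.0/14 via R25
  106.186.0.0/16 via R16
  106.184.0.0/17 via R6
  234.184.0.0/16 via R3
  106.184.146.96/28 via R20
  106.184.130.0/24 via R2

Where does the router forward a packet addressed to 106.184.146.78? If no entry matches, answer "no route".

Routes whose prefix contains 106.184.146.78:
  106.128.0.0/9 (106.128.0.0 - 106.255.255.255) -> R15
  106.184.0.0/14 (106.184.0.0 - 106.187.255.255) -> R25
  106.184.0.0/15 (106.184.0.0 - 106.185.255.255) -> R11
More-specific entries that do NOT match:
  106.184.144.64/28 (106.184.144.64 - 106.184.144.79) does not contain 106.184.146.78
  106.184.146.96/28 (106.184.146.96 - 106.184.146.111) does not contain 106.184.146.78
  104.184.146.64/26 (104.184.146.64 - 104.184.146.127) does not contain 106.184.146.78
  106.184.130.0/24 (106.184.130.0 - 106.184.130.255) does not contain 106.184.146.78
  106.186.128.0/17 (106.186.128.0 - 106.186.255.255) does not contain 106.184.146.78
  106.184.0.0/17 (106.184.0.0 - 106.184.127.255) does not contain 106.184.146.78
  106.186.0.0/16 (106.186.0.0 - 106.186.255.255) does not contain 106.184.146.78
  234.184.0.0/16 (234.184.0.0 - 234.184.255.255) does not contain 106.184.146.78
Longest matching prefix is /15 -> next hop R11.

R11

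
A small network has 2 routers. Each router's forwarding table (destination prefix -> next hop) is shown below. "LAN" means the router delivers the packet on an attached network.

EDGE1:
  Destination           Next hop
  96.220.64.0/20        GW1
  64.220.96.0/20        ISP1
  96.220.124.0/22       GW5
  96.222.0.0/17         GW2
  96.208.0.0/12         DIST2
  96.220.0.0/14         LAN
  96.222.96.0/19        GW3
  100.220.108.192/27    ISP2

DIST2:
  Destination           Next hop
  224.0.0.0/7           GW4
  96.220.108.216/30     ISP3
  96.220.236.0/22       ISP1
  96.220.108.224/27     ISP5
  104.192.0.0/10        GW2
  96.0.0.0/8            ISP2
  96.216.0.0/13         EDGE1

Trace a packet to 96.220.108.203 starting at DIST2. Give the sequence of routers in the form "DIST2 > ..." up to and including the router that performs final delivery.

DIST2 > EDGE1

At DIST2: longest match for 96.220.108.203 is 96.216.0.0/13 -> EDGE1
At EDGE1: longest match for 96.220.108.203 is 96.220.0.0/14 -> LAN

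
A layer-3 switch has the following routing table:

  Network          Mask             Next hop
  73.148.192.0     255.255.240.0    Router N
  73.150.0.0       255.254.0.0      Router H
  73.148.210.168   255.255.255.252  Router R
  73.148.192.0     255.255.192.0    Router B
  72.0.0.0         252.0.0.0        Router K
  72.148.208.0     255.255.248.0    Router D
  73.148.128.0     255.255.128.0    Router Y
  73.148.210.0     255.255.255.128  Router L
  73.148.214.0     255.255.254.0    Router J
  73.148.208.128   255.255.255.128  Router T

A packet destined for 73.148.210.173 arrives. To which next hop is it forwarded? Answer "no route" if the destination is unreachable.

Router B

Routes whose prefix contains 73.148.210.173:
  72.0.0.0/6 (72.0.0.0 - 75.255.255.255) -> Router K
  73.148.128.0/17 (73.148.128.0 - 73.148.255.255) -> Router Y
  73.148.192.0/18 (73.148.192.0 - 73.148.255.255) -> Router B
More-specific entries that do NOT match:
  73.148.210.168/30 (73.148.210.168 - 73.148.210.171) does not contain 73.148.210.173
  73.148.210.0/25 (73.148.210.0 - 73.148.210.127) does not contain 73.148.210.173
  73.148.208.128/25 (73.148.208.128 - 73.148.208.255) does not contain 73.148.210.173
  73.148.214.0/23 (73.148.214.0 - 73.148.215.255) does not contain 73.148.210.173
  72.148.208.0/21 (72.148.208.0 - 72.148.215.255) does not contain 73.148.210.173
  73.148.192.0/20 (73.148.192.0 - 73.148.207.255) does not contain 73.148.210.173
Longest matching prefix is /18 -> next hop Router B.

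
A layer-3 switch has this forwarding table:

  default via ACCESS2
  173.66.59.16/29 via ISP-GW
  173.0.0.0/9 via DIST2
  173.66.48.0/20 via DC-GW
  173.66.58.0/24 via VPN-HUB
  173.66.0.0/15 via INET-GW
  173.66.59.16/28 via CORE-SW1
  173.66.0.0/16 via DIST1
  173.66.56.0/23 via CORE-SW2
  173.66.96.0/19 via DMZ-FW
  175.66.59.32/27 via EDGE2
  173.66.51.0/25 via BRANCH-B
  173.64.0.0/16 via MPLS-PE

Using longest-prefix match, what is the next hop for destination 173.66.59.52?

DC-GW

Routes whose prefix contains 173.66.59.52:
  0.0.0.0/0 (default, matches everything) -> ACCESS2
  173.0.0.0/9 (173.0.0.0 - 173.127.255.255) -> DIST2
  173.66.0.0/15 (173.66.0.0 - 173.67.255.255) -> INET-GW
  173.66.0.0/16 (173.66.0.0 - 173.66.255.255) -> DIST1
  173.66.48.0/20 (173.66.48.0 - 173.66.63.255) -> DC-GW
More-specific entries that do NOT match:
  173.66.59.16/29 (173.66.59.16 - 173.66.59.23) does not contain 173.66.59.52
  173.66.59.16/28 (173.66.59.16 - 173.66.59.31) does not contain 173.66.59.52
  175.66.59.32/27 (175.66.59.32 - 175.66.59.63) does not contain 173.66.59.52
  173.66.51.0/25 (173.66.51.0 - 173.66.51.127) does not contain 173.66.59.52
  173.66.58.0/24 (173.66.58.0 - 173.66.58.255) does not contain 173.66.59.52
  173.66.56.0/23 (173.66.56.0 - 173.66.57.255) does not contain 173.66.59.52
Longest matching prefix is /20 -> next hop DC-GW.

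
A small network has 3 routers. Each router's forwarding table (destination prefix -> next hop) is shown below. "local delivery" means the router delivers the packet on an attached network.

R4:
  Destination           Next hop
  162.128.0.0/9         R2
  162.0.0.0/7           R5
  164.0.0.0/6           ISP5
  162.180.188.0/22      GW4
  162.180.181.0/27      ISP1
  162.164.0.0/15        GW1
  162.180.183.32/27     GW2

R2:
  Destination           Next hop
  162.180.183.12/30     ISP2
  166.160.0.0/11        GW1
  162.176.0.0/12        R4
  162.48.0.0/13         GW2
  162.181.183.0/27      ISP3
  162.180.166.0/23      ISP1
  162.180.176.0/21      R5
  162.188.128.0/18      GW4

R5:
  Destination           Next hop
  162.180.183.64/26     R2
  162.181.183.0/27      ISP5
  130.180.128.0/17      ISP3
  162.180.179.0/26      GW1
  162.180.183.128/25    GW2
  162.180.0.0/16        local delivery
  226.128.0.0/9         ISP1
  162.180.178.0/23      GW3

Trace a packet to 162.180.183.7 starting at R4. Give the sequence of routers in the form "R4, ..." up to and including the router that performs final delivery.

At R4: longest match for 162.180.183.7 is 162.128.0.0/9 -> R2
At R2: longest match for 162.180.183.7 is 162.180.176.0/21 -> R5
At R5: longest match for 162.180.183.7 is 162.180.0.0/16 -> local delivery

R4, R2, R5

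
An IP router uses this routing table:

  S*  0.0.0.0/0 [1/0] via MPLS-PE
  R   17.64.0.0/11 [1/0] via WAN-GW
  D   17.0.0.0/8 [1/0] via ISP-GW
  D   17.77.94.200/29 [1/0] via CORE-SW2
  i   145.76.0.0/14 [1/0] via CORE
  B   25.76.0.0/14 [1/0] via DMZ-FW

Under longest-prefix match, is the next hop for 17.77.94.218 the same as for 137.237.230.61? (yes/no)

17.77.94.218: longest match 17.64.0.0/11 -> WAN-GW
137.237.230.61: longest match 0.0.0.0/0 -> MPLS-PE

no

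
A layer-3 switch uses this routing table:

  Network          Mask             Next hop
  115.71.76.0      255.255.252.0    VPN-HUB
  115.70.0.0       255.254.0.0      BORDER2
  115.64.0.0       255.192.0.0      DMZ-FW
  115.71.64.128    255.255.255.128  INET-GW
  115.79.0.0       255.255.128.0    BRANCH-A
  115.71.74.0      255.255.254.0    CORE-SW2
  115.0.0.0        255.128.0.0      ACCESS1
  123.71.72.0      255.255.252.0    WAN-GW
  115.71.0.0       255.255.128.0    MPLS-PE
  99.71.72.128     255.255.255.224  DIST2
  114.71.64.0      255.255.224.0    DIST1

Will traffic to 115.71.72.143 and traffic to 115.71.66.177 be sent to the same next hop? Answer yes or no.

115.71.72.143: longest match 115.71.0.0/17 -> MPLS-PE
115.71.66.177: longest match 115.71.0.0/17 -> MPLS-PE

yes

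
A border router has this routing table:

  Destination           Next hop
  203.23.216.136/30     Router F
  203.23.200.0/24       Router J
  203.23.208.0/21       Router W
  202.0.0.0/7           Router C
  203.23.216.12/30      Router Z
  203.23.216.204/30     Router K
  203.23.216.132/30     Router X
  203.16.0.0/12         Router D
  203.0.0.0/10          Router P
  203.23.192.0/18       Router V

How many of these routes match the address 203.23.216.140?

4

Prefixes containing 203.23.216.140:
  202.0.0.0/7 (202.0.0.0 - 203.255.255.255)
  203.0.0.0/10 (203.0.0.0 - 203.63.255.255)
  203.16.0.0/12 (203.16.0.0 - 203.31.255.255)
  203.23.192.0/18 (203.23.192.0 - 203.23.255.255)
Total matching entries: 4.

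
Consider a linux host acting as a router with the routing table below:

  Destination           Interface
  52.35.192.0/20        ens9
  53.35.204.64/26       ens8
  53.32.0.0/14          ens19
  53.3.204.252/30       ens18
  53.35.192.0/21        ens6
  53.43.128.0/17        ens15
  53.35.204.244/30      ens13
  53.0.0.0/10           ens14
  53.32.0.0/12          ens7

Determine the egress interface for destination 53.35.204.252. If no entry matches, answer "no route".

Routes whose prefix contains 53.35.204.252:
  53.0.0.0/10 (53.0.0.0 - 53.63.255.255) -> ens14
  53.32.0.0/12 (53.32.0.0 - 53.47.255.255) -> ens7
  53.32.0.0/14 (53.32.0.0 - 53.35.255.255) -> ens19
More-specific entries that do NOT match:
  53.3.204.252/30 (53.3.204.252 - 53.3.204.255) does not contain 53.35.204.252
  53.35.204.244/30 (53.35.204.244 - 53.35.204.247) does not contain 53.35.204.252
  53.35.204.64/26 (53.35.204.64 - 53.35.204.127) does not contain 53.35.204.252
  53.35.192.0/21 (53.35.192.0 - 53.35.199.255) does not contain 53.35.204.252
  52.35.192.0/20 (52.35.192.0 - 52.35.207.255) does not contain 53.35.204.252
  53.43.128.0/17 (53.43.128.0 - 53.43.255.255) does not contain 53.35.204.252
Longest matching prefix is /14 -> interface ens19.

ens19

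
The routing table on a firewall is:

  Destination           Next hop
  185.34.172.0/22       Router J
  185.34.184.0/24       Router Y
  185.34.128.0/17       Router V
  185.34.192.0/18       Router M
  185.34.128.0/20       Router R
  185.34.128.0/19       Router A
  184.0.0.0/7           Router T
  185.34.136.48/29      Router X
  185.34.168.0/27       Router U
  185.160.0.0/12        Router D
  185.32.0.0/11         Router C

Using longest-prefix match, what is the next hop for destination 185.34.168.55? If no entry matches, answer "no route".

Routes whose prefix contains 185.34.168.55:
  184.0.0.0/7 (184.0.0.0 - 185.255.255.255) -> Router T
  185.32.0.0/11 (185.32.0.0 - 185.63.255.255) -> Router C
  185.34.128.0/17 (185.34.128.0 - 185.34.255.255) -> Router V
More-specific entries that do NOT match:
  185.34.136.48/29 (185.34.136.48 - 185.34.136.55) does not contain 185.34.168.55
  185.34.168.0/27 (185.34.168.0 - 185.34.168.31) does not contain 185.34.168.55
  185.34.184.0/24 (185.34.184.0 - 185.34.184.255) does not contain 185.34.168.55
  185.34.172.0/22 (185.34.172.0 - 185.34.175.255) does not contain 185.34.168.55
  185.34.128.0/20 (185.34.128.0 - 185.34.143.255) does not contain 185.34.168.55
  185.34.128.0/19 (185.34.128.0 - 185.34.159.255) does not contain 185.34.168.55
  185.34.192.0/18 (185.34.192.0 - 185.34.255.255) does not contain 185.34.168.55
Longest matching prefix is /17 -> next hop Router V.

Router V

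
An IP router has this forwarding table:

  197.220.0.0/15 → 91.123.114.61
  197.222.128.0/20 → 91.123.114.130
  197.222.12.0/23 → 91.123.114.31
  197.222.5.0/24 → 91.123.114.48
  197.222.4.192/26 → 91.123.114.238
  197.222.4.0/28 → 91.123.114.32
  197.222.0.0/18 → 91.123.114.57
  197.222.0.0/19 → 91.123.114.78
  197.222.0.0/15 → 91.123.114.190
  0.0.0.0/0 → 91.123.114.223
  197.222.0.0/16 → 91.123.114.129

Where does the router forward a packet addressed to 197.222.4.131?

Routes whose prefix contains 197.222.4.131:
  0.0.0.0/0 (default, matches everything) -> 91.123.114.223
  197.222.0.0/15 (197.222.0.0 - 197.223.255.255) -> 91.123.114.190
  197.222.0.0/16 (197.222.0.0 - 197.222.255.255) -> 91.123.114.129
  197.222.0.0/18 (197.222.0.0 - 197.222.63.255) -> 91.123.114.57
  197.222.0.0/19 (197.222.0.0 - 197.222.31.255) -> 91.123.114.78
More-specific entries that do NOT match:
  197.222.4.0/28 (197.222.4.0 - 197.222.4.15) does not contain 197.222.4.131
  197.222.4.192/26 (197.222.4.192 - 197.222.4.255) does not contain 197.222.4.131
  197.222.5.0/24 (197.222.5.0 - 197.222.5.255) does not contain 197.222.4.131
  197.222.12.0/23 (197.222.12.0 - 197.222.13.255) does not contain 197.222.4.131
  197.222.128.0/20 (197.222.128.0 - 197.222.143.255) does not contain 197.222.4.131
Longest matching prefix is /19 -> next hop 91.123.114.78.

91.123.114.78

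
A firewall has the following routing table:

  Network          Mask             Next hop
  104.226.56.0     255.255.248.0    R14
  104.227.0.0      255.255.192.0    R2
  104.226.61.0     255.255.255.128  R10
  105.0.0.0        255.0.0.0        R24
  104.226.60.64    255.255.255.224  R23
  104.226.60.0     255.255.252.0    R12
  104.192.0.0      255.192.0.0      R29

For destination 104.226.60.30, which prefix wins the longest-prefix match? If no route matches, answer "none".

Entries matching 104.226.60.30:
  104.192.0.0/10 (104.192.0.0 - 104.255.255.255)
  104.226.56.0/21 (104.226.56.0 - 104.226.63.255)
  104.226.60.0/22 (104.226.60.0 - 104.226.63.255)
Most specific is 104.226.60.0/22.

104.226.60.0/22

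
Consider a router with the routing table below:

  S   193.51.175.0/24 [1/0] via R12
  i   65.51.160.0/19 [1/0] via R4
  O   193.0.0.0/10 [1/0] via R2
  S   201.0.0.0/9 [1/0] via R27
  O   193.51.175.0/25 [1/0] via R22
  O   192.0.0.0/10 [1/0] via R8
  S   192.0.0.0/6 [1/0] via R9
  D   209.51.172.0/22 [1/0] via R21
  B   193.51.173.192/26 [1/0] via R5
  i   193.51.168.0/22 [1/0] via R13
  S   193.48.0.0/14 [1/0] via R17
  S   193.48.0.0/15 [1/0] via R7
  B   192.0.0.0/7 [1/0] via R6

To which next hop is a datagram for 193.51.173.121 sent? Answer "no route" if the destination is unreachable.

Routes whose prefix contains 193.51.173.121:
  192.0.0.0/6 (192.0.0.0 - 195.255.255.255) -> R9
  192.0.0.0/7 (192.0.0.0 - 193.255.255.255) -> R6
  193.0.0.0/10 (193.0.0.0 - 193.63.255.255) -> R2
  193.48.0.0/14 (193.48.0.0 - 193.51.255.255) -> R17
More-specific entries that do NOT match:
  193.51.173.192/26 (193.51.173.192 - 193.51.173.255) does not contain 193.51.173.121
  193.51.175.0/25 (193.51.175.0 - 193.51.175.127) does not contain 193.51.173.121
  193.51.175.0/24 (193.51.175.0 - 193.51.175.255) does not contain 193.51.173.121
  209.51.172.0/22 (209.51.172.0 - 209.51.175.255) does not contain 193.51.173.121
  193.51.168.0/22 (193.51.168.0 - 193.51.171.255) does not contain 193.51.173.121
  65.51.160.0/19 (65.51.160.0 - 65.51.191.255) does not contain 193.51.173.121
  193.48.0.0/15 (193.48.0.0 - 193.49.255.255) does not contain 193.51.173.121
Longest matching prefix is /14 -> next hop R17.

R17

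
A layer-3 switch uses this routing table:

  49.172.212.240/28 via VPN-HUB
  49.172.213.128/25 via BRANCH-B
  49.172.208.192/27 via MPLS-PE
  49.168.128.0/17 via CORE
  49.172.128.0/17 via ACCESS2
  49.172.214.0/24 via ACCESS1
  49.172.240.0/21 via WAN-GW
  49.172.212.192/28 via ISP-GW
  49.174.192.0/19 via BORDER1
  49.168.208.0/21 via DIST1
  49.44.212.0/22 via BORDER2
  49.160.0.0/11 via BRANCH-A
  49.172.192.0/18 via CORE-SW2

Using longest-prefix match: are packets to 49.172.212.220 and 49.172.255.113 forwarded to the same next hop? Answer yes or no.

49.172.212.220: longest match 49.172.192.0/18 -> CORE-SW2
49.172.255.113: longest match 49.172.192.0/18 -> CORE-SW2

yes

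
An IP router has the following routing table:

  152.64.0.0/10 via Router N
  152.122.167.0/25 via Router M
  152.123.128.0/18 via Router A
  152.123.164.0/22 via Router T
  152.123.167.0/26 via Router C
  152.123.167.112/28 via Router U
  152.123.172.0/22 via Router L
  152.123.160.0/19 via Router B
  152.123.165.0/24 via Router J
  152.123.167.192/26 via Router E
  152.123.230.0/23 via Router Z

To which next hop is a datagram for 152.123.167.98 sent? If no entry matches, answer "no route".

Router T

Routes whose prefix contains 152.123.167.98:
  152.64.0.0/10 (152.64.0.0 - 152.127.255.255) -> Router N
  152.123.128.0/18 (152.123.128.0 - 152.123.191.255) -> Router A
  152.123.160.0/19 (152.123.160.0 - 152.123.191.255) -> Router B
  152.123.164.0/22 (152.123.164.0 - 152.123.167.255) -> Router T
More-specific entries that do NOT match:
  152.123.167.112/28 (152.123.167.112 - 152.123.167.127) does not contain 152.123.167.98
  152.123.167.0/26 (152.123.167.0 - 152.123.167.63) does not contain 152.123.167.98
  152.123.167.192/26 (152.123.167.192 - 152.123.167.255) does not contain 152.123.167.98
  152.122.167.0/25 (152.122.167.0 - 152.122.167.127) does not contain 152.123.167.98
  152.123.165.0/24 (152.123.165.0 - 152.123.165.255) does not contain 152.123.167.98
  152.123.230.0/23 (152.123.230.0 - 152.123.231.255) does not contain 152.123.167.98
Longest matching prefix is /22 -> next hop Router T.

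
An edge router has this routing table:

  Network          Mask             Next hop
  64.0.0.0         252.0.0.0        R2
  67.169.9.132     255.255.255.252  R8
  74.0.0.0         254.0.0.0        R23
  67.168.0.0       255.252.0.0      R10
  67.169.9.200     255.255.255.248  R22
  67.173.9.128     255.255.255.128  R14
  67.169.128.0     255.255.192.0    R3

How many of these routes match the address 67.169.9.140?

Prefixes containing 67.169.9.140:
  64.0.0.0/6 (64.0.0.0 - 67.255.255.255)
  67.168.0.0/14 (67.168.0.0 - 67.171.255.255)
Total matching entries: 2.

2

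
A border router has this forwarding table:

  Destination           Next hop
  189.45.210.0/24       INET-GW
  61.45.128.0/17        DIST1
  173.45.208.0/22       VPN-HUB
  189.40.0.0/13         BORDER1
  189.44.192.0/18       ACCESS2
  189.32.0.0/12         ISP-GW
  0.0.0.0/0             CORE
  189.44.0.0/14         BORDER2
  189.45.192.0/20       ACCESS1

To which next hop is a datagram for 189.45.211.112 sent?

BORDER2

Routes whose prefix contains 189.45.211.112:
  0.0.0.0/0 (default, matches everything) -> CORE
  189.32.0.0/12 (189.32.0.0 - 189.47.255.255) -> ISP-GW
  189.40.0.0/13 (189.40.0.0 - 189.47.255.255) -> BORDER1
  189.44.0.0/14 (189.44.0.0 - 189.47.255.255) -> BORDER2
More-specific entries that do NOT match:
  189.45.210.0/24 (189.45.210.0 - 189.45.210.255) does not contain 189.45.211.112
  173.45.208.0/22 (173.45.208.0 - 173.45.211.255) does not contain 189.45.211.112
  189.45.192.0/20 (189.45.192.0 - 189.45.207.255) does not contain 189.45.211.112
  189.44.192.0/18 (189.44.192.0 - 189.44.255.255) does not contain 189.45.211.112
  61.45.128.0/17 (61.45.128.0 - 61.45.255.255) does not contain 189.45.211.112
Longest matching prefix is /14 -> next hop BORDER2.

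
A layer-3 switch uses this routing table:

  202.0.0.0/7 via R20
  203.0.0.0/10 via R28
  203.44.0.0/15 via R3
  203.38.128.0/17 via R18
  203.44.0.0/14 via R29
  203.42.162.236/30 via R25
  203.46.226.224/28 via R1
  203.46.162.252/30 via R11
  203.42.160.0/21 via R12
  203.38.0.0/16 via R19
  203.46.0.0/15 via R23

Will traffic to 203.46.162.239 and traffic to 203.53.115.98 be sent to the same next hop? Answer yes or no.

no

203.46.162.239: longest match 203.46.0.0/15 -> R23
203.53.115.98: longest match 203.0.0.0/10 -> R28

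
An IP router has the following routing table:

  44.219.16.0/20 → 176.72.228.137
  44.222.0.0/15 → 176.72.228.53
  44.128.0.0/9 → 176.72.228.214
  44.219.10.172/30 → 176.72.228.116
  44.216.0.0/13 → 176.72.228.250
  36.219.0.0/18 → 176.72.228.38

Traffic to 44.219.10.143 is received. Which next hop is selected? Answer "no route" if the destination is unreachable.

Routes whose prefix contains 44.219.10.143:
  44.128.0.0/9 (44.128.0.0 - 44.255.255.255) -> 176.72.228.214
  44.216.0.0/13 (44.216.0.0 - 44.223.255.255) -> 176.72.228.250
More-specific entries that do NOT match:
  44.219.10.172/30 (44.219.10.172 - 44.219.10.175) does not contain 44.219.10.143
  44.219.16.0/20 (44.219.16.0 - 44.219.31.255) does not contain 44.219.10.143
  36.219.0.0/18 (36.219.0.0 - 36.219.63.255) does not contain 44.219.10.143
  44.222.0.0/15 (44.222.0.0 - 44.223.255.255) does not contain 44.219.10.143
Longest matching prefix is /13 -> next hop 176.72.228.250.

176.72.228.250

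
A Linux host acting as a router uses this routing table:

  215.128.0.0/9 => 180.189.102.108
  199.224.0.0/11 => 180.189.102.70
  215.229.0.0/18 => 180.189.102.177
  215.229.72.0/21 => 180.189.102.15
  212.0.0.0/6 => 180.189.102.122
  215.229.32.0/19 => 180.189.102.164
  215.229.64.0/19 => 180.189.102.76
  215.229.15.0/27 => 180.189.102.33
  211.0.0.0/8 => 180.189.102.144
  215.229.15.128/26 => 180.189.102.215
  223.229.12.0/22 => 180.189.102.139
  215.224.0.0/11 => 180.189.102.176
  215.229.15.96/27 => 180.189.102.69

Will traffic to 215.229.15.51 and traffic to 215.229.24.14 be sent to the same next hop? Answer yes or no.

yes

215.229.15.51: longest match 215.229.0.0/18 -> 180.189.102.177
215.229.24.14: longest match 215.229.0.0/18 -> 180.189.102.177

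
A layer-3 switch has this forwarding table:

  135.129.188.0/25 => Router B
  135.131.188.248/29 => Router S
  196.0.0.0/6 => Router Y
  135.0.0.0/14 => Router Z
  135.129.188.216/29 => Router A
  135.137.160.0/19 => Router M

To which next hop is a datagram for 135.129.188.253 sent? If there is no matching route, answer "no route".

No entry's prefix contains 135.129.188.253; there is no default route.

no route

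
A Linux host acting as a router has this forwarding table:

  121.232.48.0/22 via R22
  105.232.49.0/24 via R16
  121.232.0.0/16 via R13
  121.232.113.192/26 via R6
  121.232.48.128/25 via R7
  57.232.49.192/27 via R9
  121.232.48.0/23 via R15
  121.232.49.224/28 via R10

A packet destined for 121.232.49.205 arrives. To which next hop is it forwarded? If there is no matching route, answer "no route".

Routes whose prefix contains 121.232.49.205:
  121.232.0.0/16 (121.232.0.0 - 121.232.255.255) -> R13
  121.232.48.0/22 (121.232.48.0 - 121.232.51.255) -> R22
  121.232.48.0/23 (121.232.48.0 - 121.232.49.255) -> R15
More-specific entries that do NOT match:
  121.232.49.224/28 (121.232.49.224 - 121.232.49.239) does not contain 121.232.49.205
  57.232.49.192/27 (57.232.49.192 - 57.232.49.223) does not contain 121.232.49.205
  121.232.113.192/26 (121.232.113.192 - 121.232.113.255) does not contain 121.232.49.205
  121.232.48.128/25 (121.232.48.128 - 121.232.48.255) does not contain 121.232.49.205
  105.232.49.0/24 (105.232.49.0 - 105.232.49.255) does not contain 121.232.49.205
Longest matching prefix is /23 -> next hop R15.

R15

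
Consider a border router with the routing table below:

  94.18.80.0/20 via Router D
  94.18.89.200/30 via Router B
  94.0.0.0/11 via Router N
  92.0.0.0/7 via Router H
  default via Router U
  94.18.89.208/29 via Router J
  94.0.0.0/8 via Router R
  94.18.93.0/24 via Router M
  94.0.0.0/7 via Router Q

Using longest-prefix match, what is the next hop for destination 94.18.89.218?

Routes whose prefix contains 94.18.89.218:
  0.0.0.0/0 (default, matches everything) -> Router U
  94.0.0.0/7 (94.0.0.0 - 95.255.255.255) -> Router Q
  94.0.0.0/8 (94.0.0.0 - 94.255.255.255) -> Router R
  94.0.0.0/11 (94.0.0.0 - 94.31.255.255) -> Router N
  94.18.80.0/20 (94.18.80.0 - 94.18.95.255) -> Router D
More-specific entries that do NOT match:
  94.18.89.200/30 (94.18.89.200 - 94.18.89.203) does not contain 94.18.89.218
  94.18.89.208/29 (94.18.89.208 - 94.18.89.215) does not contain 94.18.89.218
  94.18.93.0/24 (94.18.93.0 - 94.18.93.255) does not contain 94.18.89.218
Longest matching prefix is /20 -> next hop Router D.

Router D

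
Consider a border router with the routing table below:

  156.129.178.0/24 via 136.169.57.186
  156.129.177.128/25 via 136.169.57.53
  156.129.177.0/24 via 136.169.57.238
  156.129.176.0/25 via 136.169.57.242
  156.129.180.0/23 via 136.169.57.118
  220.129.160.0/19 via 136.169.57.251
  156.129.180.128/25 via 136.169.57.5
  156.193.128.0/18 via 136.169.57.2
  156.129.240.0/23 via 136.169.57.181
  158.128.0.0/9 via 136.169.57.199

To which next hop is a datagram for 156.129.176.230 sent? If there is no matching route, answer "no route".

No entry's prefix contains 156.129.176.230; there is no default route.

no route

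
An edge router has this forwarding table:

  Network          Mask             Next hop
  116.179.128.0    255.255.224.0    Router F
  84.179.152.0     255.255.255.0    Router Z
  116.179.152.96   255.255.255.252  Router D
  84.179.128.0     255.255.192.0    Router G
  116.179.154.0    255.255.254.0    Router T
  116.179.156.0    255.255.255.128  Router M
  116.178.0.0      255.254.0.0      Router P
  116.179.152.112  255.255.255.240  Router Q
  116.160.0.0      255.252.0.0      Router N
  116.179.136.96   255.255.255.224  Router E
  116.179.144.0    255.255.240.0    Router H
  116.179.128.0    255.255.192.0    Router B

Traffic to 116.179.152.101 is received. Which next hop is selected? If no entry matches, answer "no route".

Routes whose prefix contains 116.179.152.101:
  116.178.0.0/15 (116.178.0.0 - 116.179.255.255) -> Router P
  116.179.128.0/18 (116.179.128.0 - 116.179.191.255) -> Router B
  116.179.128.0/19 (116.179.128.0 - 116.179.159.255) -> Router F
  116.179.144.0/20 (116.179.144.0 - 116.179.159.255) -> Router H
More-specific entries that do NOT match:
  116.179.152.96/30 (116.179.152.96 - 116.179.152.99) does not contain 116.179.152.101
  116.179.152.112/28 (116.179.152.112 - 116.179.152.127) does not contain 116.179.152.101
  116.179.136.96/27 (116.179.136.96 - 116.179.136.127) does not contain 116.179.152.101
  116.179.156.0/25 (116.179.156.0 - 116.179.156.127) does not contain 116.179.152.101
  84.179.152.0/24 (84.179.152.0 - 84.179.152.255) does not contain 116.179.152.101
  116.179.154.0/23 (116.179.154.0 - 116.179.155.255) does not contain 116.179.152.101
Longest matching prefix is /20 -> next hop Router H.

Router H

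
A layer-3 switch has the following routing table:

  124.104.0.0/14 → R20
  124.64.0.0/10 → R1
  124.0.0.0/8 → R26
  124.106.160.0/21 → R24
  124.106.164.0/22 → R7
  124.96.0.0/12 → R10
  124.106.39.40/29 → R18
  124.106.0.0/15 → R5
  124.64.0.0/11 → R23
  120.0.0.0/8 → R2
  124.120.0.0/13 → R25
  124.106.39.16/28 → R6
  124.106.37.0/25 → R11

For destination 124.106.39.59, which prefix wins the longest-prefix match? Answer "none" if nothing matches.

124.106.0.0/15

Entries matching 124.106.39.59:
  124.0.0.0/8 (124.0.0.0 - 124.255.255.255)
  124.64.0.0/10 (124.64.0.0 - 124.127.255.255)
  124.96.0.0/12 (124.96.0.0 - 124.111.255.255)
  124.104.0.0/14 (124.104.0.0 - 124.107.255.255)
  124.106.0.0/15 (124.106.0.0 - 124.107.255.255)
Most specific is 124.106.0.0/15.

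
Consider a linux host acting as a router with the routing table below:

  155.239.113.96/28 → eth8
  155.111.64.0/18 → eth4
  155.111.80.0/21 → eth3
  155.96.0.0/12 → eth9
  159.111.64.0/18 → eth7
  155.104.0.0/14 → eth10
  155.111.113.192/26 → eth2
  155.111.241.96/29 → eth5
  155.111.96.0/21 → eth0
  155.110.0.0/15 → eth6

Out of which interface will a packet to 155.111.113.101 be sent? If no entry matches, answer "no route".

Routes whose prefix contains 155.111.113.101:
  155.96.0.0/12 (155.96.0.0 - 155.111.255.255) -> eth9
  155.110.0.0/15 (155.110.0.0 - 155.111.255.255) -> eth6
  155.111.64.0/18 (155.111.64.0 - 155.111.127.255) -> eth4
More-specific entries that do NOT match:
  155.111.241.96/29 (155.111.241.96 - 155.111.241.103) does not contain 155.111.113.101
  155.239.113.96/28 (155.239.113.96 - 155.239.113.111) does not contain 155.111.113.101
  155.111.113.192/26 (155.111.113.192 - 155.111.113.255) does not contain 155.111.113.101
  155.111.80.0/21 (155.111.80.0 - 155.111.87.255) does not contain 155.111.113.101
  155.111.96.0/21 (155.111.96.0 - 155.111.103.255) does not contain 155.111.113.101
Longest matching prefix is /18 -> interface eth4.

eth4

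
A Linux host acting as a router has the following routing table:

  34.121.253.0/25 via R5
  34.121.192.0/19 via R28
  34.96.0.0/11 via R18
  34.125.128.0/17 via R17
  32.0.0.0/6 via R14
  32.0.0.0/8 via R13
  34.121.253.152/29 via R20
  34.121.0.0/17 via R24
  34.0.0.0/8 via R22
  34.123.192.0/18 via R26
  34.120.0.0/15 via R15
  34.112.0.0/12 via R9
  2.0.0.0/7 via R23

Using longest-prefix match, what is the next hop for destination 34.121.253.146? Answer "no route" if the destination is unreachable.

R15

Routes whose prefix contains 34.121.253.146:
  32.0.0.0/6 (32.0.0.0 - 35.255.255.255) -> R14
  34.0.0.0/8 (34.0.0.0 - 34.255.255.255) -> R22
  34.96.0.0/11 (34.96.0.0 - 34.127.255.255) -> R18
  34.112.0.0/12 (34.112.0.0 - 34.127.255.255) -> R9
  34.120.0.0/15 (34.120.0.0 - 34.121.255.255) -> R15
More-specific entries that do NOT match:
  34.121.253.152/29 (34.121.253.152 - 34.121.253.159) does not contain 34.121.253.146
  34.121.253.0/25 (34.121.253.0 - 34.121.253.127) does not contain 34.121.253.146
  34.121.192.0/19 (34.121.192.0 - 34.121.223.255) does not contain 34.121.253.146
  34.123.192.0/18 (34.123.192.0 - 34.123.255.255) does not contain 34.121.253.146
  34.125.128.0/17 (34.125.128.0 - 34.125.255.255) does not contain 34.121.253.146
  34.121.0.0/17 (34.121.0.0 - 34.121.127.255) does not contain 34.121.253.146
Longest matching prefix is /15 -> next hop R15.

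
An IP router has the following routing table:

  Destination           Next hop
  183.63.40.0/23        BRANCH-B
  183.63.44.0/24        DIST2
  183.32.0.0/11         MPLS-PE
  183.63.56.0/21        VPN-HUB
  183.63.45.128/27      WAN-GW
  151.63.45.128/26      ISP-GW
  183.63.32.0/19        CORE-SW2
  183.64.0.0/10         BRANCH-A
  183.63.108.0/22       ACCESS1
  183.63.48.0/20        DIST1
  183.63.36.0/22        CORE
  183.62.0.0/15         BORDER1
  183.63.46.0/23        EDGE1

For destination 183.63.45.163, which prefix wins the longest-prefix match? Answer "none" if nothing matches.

183.63.32.0/19

Entries matching 183.63.45.163:
  183.32.0.0/11 (183.32.0.0 - 183.63.255.255)
  183.62.0.0/15 (183.62.0.0 - 183.63.255.255)
  183.63.32.0/19 (183.63.32.0 - 183.63.63.255)
Most specific is 183.63.32.0/19.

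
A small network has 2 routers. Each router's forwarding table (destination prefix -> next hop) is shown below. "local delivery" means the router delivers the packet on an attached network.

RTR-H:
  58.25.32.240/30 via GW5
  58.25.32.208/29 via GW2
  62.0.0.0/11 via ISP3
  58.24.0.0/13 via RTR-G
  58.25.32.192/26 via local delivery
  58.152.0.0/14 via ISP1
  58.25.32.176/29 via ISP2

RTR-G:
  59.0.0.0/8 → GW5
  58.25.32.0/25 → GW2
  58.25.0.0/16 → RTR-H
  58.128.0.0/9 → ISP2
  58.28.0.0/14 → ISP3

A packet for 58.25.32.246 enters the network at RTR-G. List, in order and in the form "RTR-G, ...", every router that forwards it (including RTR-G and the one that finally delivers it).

At RTR-G: longest match for 58.25.32.246 is 58.25.0.0/16 -> RTR-H
At RTR-H: longest match for 58.25.32.246 is 58.25.32.192/26 -> local delivery

RTR-G, RTR-H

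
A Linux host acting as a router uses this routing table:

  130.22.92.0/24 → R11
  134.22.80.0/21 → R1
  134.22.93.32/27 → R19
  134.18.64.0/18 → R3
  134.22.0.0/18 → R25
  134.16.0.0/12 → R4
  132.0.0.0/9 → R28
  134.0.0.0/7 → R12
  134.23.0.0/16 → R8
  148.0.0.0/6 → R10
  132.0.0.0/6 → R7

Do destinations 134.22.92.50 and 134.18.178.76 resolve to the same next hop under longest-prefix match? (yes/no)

134.22.92.50: longest match 134.16.0.0/12 -> R4
134.18.178.76: longest match 134.16.0.0/12 -> R4

yes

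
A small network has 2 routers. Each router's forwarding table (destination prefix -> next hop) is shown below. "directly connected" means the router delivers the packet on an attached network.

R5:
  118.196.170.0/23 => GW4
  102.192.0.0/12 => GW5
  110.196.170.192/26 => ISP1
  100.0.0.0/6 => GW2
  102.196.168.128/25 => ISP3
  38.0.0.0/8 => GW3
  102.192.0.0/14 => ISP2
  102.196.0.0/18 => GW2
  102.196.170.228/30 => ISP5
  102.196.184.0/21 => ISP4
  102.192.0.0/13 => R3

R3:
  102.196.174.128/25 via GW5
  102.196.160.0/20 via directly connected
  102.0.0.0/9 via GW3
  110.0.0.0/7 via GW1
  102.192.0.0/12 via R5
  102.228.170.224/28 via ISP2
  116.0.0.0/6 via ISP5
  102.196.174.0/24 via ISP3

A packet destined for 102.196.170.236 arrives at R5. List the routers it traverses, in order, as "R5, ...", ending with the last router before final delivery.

R5, R3

At R5: longest match for 102.196.170.236 is 102.192.0.0/13 -> R3
At R3: longest match for 102.196.170.236 is 102.196.160.0/20 -> directly connected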